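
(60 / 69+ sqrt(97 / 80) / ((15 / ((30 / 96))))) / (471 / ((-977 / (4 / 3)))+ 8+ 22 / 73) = 71321 * sqrt(485) / 524369280+ 713210 / 6281507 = 0.12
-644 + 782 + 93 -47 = 184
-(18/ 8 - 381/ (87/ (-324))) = -164853/ 116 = -1421.15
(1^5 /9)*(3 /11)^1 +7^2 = 1618 /33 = 49.03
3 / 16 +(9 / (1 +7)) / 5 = 33 / 80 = 0.41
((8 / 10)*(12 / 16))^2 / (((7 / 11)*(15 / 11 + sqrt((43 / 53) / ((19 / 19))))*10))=173151 / 2352700-11979*sqrt(2279) / 11763500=0.02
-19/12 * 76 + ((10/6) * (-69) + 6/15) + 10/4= -6973/30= -232.43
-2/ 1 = -2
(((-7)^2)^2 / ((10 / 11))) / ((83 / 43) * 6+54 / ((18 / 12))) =103243 / 1860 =55.51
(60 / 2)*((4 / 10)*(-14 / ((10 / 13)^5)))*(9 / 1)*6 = -210523131 / 6250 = -33683.70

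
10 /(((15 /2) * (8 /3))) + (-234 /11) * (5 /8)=-563 /44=-12.80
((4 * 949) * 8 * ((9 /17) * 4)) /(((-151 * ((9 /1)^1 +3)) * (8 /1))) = -11388 /2567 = -4.44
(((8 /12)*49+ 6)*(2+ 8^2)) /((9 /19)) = 48488 /9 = 5387.56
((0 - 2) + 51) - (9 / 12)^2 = 48.44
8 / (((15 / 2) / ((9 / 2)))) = 4.80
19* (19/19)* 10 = 190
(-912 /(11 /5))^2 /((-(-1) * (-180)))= -115520 /121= -954.71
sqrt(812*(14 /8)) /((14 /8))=4*sqrt(29)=21.54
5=5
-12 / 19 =-0.63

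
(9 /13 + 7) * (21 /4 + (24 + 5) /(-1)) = -2375 /13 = -182.69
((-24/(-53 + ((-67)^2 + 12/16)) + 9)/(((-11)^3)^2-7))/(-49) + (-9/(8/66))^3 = -6726567766156937609/16432519179328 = -409344.89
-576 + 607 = 31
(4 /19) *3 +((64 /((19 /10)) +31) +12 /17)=21325 /323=66.02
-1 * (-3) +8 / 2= 7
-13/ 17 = -0.76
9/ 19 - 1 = -10/ 19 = -0.53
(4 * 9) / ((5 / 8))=288 / 5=57.60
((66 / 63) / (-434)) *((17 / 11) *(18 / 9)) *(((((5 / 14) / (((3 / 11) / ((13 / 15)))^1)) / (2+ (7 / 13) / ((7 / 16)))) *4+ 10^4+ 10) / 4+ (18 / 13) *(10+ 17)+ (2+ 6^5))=-12067507069 / 156751686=-76.98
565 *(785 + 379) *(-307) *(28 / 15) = -376883024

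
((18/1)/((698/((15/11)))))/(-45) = -3/3839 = -0.00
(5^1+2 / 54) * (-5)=-680 / 27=-25.19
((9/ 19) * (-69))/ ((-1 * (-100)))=-621/ 1900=-0.33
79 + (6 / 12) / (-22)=3475 / 44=78.98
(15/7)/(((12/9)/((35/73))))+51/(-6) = -7.73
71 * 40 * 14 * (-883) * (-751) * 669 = 17638966445520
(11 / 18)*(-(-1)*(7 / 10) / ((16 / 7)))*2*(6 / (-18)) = -539 / 4320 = -0.12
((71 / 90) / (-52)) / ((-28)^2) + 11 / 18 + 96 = 354477689 / 3669120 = 96.61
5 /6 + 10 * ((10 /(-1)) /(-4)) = 155 /6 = 25.83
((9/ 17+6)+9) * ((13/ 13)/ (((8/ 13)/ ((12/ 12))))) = 429/ 17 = 25.24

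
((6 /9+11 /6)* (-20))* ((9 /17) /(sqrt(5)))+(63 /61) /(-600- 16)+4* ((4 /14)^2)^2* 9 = 3070359 /12888568- 90* sqrt(5) /17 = -11.60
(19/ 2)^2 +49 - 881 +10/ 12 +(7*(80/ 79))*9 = -641909/ 948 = -677.12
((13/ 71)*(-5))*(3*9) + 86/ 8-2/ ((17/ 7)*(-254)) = -8562765/ 613156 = -13.97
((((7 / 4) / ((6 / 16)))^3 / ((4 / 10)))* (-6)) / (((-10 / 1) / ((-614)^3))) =-317584446368 / 9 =-35287160707.56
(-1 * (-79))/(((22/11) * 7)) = 79/14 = 5.64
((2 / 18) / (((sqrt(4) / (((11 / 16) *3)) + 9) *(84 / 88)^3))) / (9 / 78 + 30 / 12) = 761332 / 155390319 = 0.00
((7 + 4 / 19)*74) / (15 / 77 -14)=-780626 / 20197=-38.65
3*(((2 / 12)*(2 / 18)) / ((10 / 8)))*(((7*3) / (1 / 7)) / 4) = 49 / 30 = 1.63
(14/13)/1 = 1.08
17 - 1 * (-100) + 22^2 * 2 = 1085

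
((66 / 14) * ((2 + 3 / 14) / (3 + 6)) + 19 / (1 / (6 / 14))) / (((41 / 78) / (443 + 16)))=16319745 / 2009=8123.32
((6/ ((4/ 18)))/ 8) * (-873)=-23571/ 8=-2946.38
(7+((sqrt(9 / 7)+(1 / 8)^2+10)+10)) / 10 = 3*sqrt(7) / 70+1729 / 640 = 2.81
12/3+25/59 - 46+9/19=-46076/1121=-41.10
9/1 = 9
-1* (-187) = 187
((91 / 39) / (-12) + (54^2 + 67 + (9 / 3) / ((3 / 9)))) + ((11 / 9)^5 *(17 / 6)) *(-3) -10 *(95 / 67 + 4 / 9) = 46684123537 / 15825132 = 2950.00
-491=-491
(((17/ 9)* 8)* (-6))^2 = 8220.44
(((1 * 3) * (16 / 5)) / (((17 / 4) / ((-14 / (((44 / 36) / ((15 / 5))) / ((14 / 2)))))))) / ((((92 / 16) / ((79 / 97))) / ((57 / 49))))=-186748416 / 2085985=-89.53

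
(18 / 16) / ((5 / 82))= 369 / 20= 18.45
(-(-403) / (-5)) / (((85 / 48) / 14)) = -270816 / 425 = -637.21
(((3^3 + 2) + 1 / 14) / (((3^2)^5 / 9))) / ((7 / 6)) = 407 / 107163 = 0.00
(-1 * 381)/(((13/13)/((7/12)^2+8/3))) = -54991/48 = -1145.65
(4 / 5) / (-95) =-4 / 475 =-0.01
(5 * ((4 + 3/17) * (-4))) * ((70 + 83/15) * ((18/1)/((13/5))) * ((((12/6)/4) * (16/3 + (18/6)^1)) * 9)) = -361993500/221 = -1637979.64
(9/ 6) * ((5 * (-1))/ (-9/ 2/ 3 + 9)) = -1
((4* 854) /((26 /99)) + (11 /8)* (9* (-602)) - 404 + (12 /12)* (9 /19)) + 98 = 5188779 /988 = 5251.80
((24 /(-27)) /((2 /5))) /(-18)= 10 /81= 0.12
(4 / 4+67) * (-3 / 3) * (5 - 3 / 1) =-136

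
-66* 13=-858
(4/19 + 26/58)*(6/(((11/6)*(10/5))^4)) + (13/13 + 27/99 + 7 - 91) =-5514052/66671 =-82.71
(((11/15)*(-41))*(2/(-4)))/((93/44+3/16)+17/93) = 1230328/203285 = 6.05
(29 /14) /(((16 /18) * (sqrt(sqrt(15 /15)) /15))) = 3915 /112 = 34.96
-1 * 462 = -462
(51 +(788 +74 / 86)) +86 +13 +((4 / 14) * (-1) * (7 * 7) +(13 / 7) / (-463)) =128890770 / 139363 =924.86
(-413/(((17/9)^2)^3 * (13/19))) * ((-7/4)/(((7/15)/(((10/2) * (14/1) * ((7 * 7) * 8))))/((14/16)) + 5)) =750951921174525/161444757833294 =4.65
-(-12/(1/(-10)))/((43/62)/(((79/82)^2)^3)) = -113035666817265/817017929452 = -138.35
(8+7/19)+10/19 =169/19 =8.89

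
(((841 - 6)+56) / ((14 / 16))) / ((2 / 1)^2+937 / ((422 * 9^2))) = 22149936 / 87605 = 252.84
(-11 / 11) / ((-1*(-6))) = -1 / 6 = -0.17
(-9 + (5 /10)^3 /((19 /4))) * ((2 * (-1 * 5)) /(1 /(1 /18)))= 4.99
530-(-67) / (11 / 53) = 9381 / 11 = 852.82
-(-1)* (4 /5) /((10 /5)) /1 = 2 /5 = 0.40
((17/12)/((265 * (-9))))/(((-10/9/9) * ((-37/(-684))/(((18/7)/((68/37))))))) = 4617/37100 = 0.12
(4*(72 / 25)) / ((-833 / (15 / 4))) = -216 / 4165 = -0.05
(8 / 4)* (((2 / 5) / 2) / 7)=2 / 35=0.06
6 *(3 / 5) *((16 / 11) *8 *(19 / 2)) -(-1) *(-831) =-23817 / 55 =-433.04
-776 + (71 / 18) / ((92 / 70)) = -640043 / 828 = -773.00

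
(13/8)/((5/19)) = 247/40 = 6.18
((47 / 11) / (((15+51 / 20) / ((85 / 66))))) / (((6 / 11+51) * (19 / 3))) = 39950 / 41594553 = 0.00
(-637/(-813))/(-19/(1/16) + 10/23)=-14651/5676366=-0.00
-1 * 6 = -6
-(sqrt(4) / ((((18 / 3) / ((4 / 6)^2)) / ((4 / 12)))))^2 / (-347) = 16 / 2276667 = 0.00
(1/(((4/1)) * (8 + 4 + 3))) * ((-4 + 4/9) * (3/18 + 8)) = -196/405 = -0.48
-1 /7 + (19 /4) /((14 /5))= 87 /56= 1.55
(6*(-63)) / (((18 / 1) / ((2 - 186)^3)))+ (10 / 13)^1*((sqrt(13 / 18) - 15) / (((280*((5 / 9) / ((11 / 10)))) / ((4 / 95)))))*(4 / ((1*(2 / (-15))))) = 130819584.10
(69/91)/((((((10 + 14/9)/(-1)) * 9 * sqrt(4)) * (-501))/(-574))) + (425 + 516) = 212461801/225784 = 941.00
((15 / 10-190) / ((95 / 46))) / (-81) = 8671 / 7695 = 1.13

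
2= 2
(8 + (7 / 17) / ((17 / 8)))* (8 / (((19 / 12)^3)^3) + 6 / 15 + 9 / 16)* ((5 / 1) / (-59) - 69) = -16980955933634846224 / 27510739674148645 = -617.25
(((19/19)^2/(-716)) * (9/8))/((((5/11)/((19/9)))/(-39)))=8151/28640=0.28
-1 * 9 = -9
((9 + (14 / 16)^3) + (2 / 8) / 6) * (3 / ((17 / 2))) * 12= 44751 / 1088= 41.13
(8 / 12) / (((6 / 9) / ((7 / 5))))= 7 / 5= 1.40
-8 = -8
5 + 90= 95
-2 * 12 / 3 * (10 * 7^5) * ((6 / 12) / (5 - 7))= 336140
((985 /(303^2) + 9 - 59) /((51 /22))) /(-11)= 9178930 /4682259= 1.96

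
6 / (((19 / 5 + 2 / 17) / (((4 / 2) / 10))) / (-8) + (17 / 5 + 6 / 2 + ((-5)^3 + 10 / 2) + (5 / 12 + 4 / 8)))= -12240 / 234869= -0.05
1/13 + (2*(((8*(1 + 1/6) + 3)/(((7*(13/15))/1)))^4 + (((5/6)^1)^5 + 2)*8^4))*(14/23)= 656899332373483/54752208147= 11997.68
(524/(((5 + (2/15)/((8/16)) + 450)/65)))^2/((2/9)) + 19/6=7048393939579/279811446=25189.80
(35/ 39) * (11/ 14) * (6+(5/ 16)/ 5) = 5335/ 1248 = 4.27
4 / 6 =2 / 3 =0.67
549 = 549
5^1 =5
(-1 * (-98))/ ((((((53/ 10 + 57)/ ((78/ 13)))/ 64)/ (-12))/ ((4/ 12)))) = -215040/ 89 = -2416.18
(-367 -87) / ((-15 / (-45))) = -1362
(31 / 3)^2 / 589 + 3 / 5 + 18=16058 / 855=18.78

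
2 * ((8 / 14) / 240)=1 / 210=0.00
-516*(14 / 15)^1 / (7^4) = -344 / 1715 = -0.20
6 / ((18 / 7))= 7 / 3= 2.33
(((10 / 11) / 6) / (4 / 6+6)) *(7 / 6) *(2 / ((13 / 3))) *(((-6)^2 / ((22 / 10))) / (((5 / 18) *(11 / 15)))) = 17010 / 17303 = 0.98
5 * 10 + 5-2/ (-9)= 497/ 9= 55.22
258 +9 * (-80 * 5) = -3342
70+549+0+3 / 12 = 619.25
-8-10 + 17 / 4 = -55 / 4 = -13.75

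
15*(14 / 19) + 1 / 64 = 13459 / 1216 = 11.07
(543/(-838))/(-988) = 543/827944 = 0.00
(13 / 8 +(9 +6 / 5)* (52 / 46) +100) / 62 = 104103 / 57040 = 1.83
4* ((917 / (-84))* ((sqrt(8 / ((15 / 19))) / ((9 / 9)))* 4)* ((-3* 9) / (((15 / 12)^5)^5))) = 3539829307113209856* sqrt(570) / 1490116119384765625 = 56.72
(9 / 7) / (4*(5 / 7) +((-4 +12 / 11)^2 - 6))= 363 / 1502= 0.24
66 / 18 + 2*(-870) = -5209 / 3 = -1736.33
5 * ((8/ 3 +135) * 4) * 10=82600/ 3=27533.33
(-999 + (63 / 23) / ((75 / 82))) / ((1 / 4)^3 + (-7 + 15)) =-12217664 / 98325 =-124.26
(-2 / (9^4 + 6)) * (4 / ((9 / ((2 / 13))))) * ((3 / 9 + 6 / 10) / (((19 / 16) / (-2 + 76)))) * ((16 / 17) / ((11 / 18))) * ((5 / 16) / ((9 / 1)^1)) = -530432 / 8189725401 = -0.00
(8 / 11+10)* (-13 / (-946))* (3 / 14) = 2301 / 72842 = 0.03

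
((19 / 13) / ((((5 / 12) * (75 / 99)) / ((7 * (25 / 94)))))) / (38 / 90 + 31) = 16929 / 61711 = 0.27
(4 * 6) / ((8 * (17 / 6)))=1.06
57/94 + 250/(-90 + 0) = -1837/846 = -2.17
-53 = -53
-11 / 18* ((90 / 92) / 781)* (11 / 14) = -55 / 91448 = -0.00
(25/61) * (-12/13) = -300/793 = -0.38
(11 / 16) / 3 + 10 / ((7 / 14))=971 / 48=20.23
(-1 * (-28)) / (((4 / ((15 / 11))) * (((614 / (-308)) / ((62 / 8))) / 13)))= -296205 / 614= -482.42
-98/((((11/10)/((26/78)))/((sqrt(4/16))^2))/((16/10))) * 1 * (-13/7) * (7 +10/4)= 6916/33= 209.58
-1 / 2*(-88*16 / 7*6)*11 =6637.71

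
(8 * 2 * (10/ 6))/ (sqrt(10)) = 8 * sqrt(10)/ 3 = 8.43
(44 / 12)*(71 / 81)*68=53108 / 243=218.55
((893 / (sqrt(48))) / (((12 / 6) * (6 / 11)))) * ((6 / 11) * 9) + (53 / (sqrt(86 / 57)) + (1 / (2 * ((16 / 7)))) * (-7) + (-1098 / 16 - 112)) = -5829 / 32 + 53 * sqrt(4902) / 86 + 2679 * sqrt(3) / 8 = 441.01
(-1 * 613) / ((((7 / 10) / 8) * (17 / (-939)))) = 46048560 / 119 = 386962.69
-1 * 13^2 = -169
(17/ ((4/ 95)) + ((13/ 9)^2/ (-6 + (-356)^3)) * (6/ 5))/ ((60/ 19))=93450139079381/ 730911956400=127.85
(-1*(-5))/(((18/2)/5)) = 25/9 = 2.78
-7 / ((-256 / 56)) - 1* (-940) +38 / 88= 331571 / 352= 941.96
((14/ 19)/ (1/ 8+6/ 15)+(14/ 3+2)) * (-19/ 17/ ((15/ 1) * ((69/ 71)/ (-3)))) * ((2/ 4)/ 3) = 142/ 459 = 0.31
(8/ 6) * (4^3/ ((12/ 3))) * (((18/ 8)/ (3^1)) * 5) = 80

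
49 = 49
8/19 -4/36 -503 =-85960/171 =-502.69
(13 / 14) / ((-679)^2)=13 / 6454574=0.00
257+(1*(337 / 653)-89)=110041 / 653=168.52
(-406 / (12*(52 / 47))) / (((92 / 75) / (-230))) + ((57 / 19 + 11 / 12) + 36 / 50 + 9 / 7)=626774849 / 109200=5739.70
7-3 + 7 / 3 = 6.33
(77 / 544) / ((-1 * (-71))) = 77 / 38624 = 0.00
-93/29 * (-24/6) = 372/29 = 12.83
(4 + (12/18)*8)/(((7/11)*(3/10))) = 440/9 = 48.89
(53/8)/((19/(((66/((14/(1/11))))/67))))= 159/71288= 0.00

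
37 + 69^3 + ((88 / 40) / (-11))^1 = 1642729 / 5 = 328545.80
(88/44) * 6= 12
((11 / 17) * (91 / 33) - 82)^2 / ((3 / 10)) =167362810 / 7803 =21448.52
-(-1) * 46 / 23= 2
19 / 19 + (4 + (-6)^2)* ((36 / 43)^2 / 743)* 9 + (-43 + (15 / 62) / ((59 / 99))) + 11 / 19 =-3883789969097 / 95482334114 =-40.68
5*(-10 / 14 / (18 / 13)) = -325 / 126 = -2.58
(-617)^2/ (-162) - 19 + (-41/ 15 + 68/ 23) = -44129047/ 18630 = -2368.71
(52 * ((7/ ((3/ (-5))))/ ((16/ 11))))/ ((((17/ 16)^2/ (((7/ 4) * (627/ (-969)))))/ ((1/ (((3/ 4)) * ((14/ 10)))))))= 17617600/ 44217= 398.43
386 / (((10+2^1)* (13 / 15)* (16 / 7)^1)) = 6755 / 416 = 16.24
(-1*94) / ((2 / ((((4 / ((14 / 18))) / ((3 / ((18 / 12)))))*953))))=-115176.86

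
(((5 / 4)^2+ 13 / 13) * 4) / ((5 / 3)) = 123 / 20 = 6.15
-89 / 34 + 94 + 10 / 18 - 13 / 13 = 27827 / 306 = 90.94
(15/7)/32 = 15/224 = 0.07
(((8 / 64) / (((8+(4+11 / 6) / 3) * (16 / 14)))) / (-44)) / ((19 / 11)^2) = -693 / 8271232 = -0.00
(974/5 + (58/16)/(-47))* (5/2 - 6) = -2562553/3760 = -681.53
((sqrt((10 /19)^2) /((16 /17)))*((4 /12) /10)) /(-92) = -17 /83904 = -0.00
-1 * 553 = -553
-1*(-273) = 273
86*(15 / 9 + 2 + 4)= 659.33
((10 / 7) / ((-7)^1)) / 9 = -10 / 441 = -0.02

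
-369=-369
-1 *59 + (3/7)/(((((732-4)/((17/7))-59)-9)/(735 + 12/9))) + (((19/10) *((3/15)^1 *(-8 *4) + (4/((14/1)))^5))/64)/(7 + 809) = -7786283997623/135087943200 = -57.64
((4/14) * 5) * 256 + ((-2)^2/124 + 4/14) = 11347/31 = 366.03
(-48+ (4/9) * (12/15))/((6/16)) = -17152/135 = -127.05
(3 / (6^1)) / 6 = 1 / 12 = 0.08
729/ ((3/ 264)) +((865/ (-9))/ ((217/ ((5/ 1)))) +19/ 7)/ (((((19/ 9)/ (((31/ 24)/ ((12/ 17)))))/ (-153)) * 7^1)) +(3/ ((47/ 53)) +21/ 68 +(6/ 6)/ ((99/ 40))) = 18895808476861/ 294572124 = 64146.63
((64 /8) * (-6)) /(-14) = 24 /7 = 3.43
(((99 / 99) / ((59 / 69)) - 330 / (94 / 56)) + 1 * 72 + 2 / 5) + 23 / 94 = -122.78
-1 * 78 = -78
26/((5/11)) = 286/5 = 57.20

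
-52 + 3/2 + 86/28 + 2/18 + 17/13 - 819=-708443/819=-865.01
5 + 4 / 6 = 17 / 3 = 5.67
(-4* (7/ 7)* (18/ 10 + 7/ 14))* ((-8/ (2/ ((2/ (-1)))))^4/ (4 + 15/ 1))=-188416/ 95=-1983.33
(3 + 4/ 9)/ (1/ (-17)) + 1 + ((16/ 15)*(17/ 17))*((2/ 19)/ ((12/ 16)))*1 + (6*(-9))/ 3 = -64472/ 855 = -75.41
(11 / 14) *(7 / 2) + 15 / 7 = 4.89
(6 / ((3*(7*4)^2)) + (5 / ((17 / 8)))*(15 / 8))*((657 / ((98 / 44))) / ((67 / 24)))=1275579954 / 2734739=466.44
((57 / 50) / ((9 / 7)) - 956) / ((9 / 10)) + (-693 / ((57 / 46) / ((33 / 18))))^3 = -998085933989888 / 925965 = -1077887321.86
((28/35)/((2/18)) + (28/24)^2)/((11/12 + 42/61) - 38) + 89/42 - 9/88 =146183473/82054280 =1.78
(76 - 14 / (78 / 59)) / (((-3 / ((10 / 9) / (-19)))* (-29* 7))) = -25510 / 4061421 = -0.01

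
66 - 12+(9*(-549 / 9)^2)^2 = 1121513175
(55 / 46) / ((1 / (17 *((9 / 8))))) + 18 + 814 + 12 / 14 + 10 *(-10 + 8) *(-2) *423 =45790265 / 2576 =17775.72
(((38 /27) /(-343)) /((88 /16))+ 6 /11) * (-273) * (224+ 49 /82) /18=-316320745 /170478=-1855.49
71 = 71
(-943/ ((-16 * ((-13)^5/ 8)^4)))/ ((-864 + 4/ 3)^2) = 135792/ 7955648880839076572277047809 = 0.00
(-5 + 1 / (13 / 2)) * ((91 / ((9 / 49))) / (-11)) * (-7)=-1527.91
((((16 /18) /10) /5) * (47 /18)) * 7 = 658 /2025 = 0.32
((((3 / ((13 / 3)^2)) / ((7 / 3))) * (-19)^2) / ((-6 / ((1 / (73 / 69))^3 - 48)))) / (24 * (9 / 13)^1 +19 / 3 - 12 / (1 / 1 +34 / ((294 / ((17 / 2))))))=312724628615421 / 27201284707142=11.50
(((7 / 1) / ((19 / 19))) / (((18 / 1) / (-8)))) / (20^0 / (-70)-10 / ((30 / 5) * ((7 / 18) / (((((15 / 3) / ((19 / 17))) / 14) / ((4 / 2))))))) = 65170 / 14643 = 4.45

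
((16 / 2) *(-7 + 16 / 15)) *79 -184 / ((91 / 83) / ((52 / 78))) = -1757096 / 455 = -3861.75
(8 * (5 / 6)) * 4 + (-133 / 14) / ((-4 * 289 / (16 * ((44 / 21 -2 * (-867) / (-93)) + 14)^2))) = 3370805840 / 122478489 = 27.52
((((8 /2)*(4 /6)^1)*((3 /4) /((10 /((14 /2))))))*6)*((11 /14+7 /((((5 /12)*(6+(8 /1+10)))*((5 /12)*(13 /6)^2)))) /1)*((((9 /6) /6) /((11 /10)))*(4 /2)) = 202929 /46475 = 4.37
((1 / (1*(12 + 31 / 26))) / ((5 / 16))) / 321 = 416 / 550515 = 0.00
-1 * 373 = -373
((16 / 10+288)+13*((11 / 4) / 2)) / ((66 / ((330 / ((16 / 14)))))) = 86093 / 64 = 1345.20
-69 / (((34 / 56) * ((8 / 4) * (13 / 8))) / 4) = -30912 / 221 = -139.87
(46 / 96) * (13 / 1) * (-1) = -299 / 48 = -6.23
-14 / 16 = -7 / 8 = -0.88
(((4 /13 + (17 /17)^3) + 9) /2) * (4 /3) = 268 /39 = 6.87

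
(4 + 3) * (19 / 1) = 133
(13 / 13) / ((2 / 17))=17 / 2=8.50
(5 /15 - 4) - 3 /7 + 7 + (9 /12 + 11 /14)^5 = 591001393 /51631104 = 11.45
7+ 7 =14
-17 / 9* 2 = -34 / 9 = -3.78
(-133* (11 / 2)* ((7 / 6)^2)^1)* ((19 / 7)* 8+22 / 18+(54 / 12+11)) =-49597163 / 1296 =-38269.42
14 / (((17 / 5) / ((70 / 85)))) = 3.39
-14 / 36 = -7 / 18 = -0.39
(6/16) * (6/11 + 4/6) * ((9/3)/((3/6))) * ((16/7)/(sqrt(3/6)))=480 * sqrt(2)/77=8.82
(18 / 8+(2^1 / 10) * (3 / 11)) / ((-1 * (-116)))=507 / 25520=0.02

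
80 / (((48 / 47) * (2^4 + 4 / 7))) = 1645 / 348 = 4.73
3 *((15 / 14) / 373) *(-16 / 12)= -0.01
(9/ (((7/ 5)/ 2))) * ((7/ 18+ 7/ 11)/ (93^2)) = 145/ 95139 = 0.00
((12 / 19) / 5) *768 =9216 / 95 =97.01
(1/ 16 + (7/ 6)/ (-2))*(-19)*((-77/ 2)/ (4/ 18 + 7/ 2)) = -109725/ 1072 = -102.36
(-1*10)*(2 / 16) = -5 / 4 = -1.25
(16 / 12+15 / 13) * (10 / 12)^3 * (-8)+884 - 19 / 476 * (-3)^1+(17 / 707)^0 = 437875301 / 501228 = 873.61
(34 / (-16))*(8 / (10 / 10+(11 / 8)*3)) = -136 / 41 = -3.32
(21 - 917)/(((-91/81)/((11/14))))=57024/91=626.64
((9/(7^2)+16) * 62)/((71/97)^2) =462602894/247009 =1872.82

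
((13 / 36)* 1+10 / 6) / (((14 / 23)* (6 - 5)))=3.33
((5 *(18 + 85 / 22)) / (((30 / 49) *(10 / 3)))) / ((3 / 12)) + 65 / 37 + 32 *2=1139683 / 4070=280.02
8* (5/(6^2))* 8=80/9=8.89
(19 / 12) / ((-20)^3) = -0.00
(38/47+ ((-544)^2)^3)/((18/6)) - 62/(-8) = 8639172454995293.35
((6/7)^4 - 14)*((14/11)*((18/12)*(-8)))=70512/343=205.57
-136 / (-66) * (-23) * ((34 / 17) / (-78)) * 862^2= 1162120816 / 1287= 902968.78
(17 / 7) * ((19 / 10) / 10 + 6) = 10523 / 700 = 15.03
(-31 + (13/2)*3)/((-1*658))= 23/1316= 0.02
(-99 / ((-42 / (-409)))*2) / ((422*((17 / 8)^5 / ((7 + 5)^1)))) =-2653618176 / 2097128789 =-1.27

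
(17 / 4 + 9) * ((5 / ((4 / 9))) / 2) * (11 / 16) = 26235 / 512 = 51.24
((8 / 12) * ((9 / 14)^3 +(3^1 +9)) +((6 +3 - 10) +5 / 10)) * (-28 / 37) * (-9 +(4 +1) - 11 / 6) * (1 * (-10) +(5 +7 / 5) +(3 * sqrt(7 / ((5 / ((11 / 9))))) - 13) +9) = -66709 / 259 +3511 * sqrt(385) / 518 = -124.57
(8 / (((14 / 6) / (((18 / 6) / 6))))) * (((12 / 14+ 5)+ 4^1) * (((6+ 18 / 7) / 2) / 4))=6210 / 343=18.10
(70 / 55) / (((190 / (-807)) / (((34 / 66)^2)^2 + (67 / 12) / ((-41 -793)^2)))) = -48623373382451 / 127702787865840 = -0.38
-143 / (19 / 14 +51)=-2002 / 733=-2.73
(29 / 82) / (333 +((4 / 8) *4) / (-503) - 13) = 14587 / 13198556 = 0.00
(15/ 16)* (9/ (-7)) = -135/ 112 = -1.21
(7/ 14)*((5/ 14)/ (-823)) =-5/ 23044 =-0.00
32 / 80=2 / 5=0.40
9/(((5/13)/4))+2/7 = 3286/35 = 93.89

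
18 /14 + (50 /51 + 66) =24371 /357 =68.27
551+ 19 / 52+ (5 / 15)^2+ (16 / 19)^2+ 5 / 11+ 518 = 1989707693 / 1858428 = 1070.64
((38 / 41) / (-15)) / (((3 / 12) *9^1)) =-152 / 5535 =-0.03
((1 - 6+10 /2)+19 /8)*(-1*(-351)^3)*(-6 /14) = -2464882407 /56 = -44015757.27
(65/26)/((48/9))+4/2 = 79/32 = 2.47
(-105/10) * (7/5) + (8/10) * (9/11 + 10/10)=-1457/110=-13.25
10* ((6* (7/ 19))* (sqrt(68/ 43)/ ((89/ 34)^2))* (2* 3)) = 24.34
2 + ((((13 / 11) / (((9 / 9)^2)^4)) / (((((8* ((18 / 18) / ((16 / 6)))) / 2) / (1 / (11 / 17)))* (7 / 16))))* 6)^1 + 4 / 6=49208 / 2541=19.37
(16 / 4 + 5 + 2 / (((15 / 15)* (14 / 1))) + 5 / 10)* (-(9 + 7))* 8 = -8640 / 7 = -1234.29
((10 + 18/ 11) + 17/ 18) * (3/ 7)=2491/ 462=5.39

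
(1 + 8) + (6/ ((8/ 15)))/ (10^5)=720009/ 80000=9.00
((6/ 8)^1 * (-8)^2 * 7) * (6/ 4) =504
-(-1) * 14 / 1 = 14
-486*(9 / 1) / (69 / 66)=-96228 / 23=-4183.83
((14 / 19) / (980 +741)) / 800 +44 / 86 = 287751501 / 562422800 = 0.51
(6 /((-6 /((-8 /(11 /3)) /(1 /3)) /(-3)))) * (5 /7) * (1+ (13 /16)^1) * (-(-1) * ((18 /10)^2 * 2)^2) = -1067.48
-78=-78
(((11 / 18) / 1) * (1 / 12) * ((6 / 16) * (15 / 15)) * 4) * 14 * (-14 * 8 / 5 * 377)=-406406 / 45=-9031.24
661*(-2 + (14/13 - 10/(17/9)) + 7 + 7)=1136920/221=5144.43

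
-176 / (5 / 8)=-1408 / 5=-281.60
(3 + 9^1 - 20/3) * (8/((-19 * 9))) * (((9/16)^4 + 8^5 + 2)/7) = -113032699/96768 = -1168.08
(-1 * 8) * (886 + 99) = -7880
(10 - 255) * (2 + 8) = -2450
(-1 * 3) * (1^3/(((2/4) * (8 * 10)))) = -3/40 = -0.08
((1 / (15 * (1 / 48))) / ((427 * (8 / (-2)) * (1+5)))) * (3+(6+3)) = -8 / 2135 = -0.00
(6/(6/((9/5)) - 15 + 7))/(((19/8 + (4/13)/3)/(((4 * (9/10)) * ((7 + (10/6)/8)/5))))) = -364338/135275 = -2.69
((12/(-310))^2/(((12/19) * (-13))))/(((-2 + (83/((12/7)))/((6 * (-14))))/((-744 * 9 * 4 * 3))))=-21275136/3737825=-5.69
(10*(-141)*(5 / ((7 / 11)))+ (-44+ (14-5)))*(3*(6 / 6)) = -33340.71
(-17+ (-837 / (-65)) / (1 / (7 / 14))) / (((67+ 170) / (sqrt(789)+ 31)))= -42563 / 30810-1373 * sqrt(789) / 30810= -2.63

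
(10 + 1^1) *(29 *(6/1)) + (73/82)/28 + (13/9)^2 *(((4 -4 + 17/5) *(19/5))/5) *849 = 50300718191/7749000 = 6491.25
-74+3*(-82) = -320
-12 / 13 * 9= -108 / 13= -8.31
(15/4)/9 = 5/12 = 0.42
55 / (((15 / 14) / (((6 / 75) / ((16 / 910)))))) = 7007 / 30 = 233.57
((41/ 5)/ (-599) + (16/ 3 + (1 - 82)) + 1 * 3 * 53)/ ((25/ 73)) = 54649771/ 224625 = 243.29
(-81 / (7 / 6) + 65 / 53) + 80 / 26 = -314099 / 4823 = -65.13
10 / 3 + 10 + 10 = 70 / 3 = 23.33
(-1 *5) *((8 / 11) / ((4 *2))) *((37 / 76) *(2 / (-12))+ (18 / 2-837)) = 1888025 / 5016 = 376.40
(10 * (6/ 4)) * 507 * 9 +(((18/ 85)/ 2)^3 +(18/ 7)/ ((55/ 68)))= 3236751887058/ 47287625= 68448.18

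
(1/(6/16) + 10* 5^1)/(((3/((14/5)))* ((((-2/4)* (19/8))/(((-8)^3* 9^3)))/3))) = 4403331072/95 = 46350853.39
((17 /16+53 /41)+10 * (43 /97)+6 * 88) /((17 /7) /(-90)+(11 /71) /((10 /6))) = 761072920965 /93889016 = 8106.09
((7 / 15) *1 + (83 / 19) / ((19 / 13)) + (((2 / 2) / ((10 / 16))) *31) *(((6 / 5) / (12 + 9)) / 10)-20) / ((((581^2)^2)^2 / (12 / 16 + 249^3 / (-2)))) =7929761140457 / 820265243153646959584755175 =0.00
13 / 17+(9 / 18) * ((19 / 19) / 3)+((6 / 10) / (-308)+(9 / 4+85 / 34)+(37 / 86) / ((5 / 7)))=5303713 / 844305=6.28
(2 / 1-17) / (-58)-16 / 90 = 211 / 2610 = 0.08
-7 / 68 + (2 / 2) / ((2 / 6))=197 / 68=2.90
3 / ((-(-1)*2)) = 3 / 2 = 1.50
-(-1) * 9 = 9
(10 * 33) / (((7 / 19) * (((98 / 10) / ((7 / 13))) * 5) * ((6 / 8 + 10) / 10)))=250800 / 27391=9.16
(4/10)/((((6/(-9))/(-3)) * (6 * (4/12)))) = 9/10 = 0.90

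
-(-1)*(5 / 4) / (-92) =-5 / 368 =-0.01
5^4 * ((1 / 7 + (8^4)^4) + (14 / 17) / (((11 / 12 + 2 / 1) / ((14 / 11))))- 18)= 175921860444149063.88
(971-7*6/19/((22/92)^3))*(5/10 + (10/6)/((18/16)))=2190023249/1365606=1603.70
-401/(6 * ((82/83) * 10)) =-33283/4920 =-6.76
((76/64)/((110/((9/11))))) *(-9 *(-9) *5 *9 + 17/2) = 32.27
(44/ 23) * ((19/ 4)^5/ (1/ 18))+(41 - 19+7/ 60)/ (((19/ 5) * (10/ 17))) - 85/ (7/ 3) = 488886089779/ 5873280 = 83239.02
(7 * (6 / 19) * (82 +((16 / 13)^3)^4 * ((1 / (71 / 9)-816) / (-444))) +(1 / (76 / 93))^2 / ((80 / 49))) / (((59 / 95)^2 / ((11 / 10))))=71941709270901331780760457 / 109082299563997778097664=659.52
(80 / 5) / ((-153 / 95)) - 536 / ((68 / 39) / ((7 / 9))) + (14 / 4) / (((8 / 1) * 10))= -6095249 / 24480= -248.99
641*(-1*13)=-8333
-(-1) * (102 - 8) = 94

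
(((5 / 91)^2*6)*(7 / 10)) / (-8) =-15 / 9464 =-0.00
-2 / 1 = -2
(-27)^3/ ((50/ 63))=-1240029/ 50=-24800.58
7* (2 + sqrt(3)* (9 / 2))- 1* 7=7 + 63* sqrt(3) / 2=61.56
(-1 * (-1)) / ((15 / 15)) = 1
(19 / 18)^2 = 361 / 324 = 1.11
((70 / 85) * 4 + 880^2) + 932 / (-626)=4120592006 / 5321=774401.81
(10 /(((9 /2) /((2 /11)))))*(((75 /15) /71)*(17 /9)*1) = 3400 /63261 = 0.05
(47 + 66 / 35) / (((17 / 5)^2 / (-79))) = -675845 / 2023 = -334.08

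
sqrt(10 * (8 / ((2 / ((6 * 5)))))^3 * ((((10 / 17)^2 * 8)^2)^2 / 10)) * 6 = 921600000 * sqrt(30) / 83521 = 60437.63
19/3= 6.33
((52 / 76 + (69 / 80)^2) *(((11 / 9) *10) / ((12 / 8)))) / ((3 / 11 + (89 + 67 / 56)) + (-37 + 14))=147089173 / 852831720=0.17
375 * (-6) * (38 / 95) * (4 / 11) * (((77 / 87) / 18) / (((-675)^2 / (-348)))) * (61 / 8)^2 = 26047 / 36450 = 0.71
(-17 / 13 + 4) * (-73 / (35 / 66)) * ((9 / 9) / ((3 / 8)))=-12848 / 13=-988.31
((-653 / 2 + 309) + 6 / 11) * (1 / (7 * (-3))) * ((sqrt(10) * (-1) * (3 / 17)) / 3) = -373 * sqrt(10) / 7854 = -0.15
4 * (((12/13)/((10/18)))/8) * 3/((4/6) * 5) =243/325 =0.75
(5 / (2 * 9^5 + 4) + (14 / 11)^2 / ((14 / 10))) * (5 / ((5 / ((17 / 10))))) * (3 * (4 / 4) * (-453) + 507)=-11974563717 / 7145171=-1675.90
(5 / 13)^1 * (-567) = -2835 / 13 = -218.08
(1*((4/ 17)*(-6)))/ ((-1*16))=3/ 34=0.09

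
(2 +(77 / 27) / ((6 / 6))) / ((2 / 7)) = 917 / 54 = 16.98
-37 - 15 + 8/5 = -252/5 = -50.40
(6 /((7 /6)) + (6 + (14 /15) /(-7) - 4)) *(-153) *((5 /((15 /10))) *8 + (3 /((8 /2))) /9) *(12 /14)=-6024528 /245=-24589.91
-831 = -831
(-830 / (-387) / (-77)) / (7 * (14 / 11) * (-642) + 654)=415 / 75475449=0.00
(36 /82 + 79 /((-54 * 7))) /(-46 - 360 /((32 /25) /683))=-7130 /5955563691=-0.00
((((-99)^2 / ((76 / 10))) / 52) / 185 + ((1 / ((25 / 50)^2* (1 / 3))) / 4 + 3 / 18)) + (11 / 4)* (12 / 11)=1381975 / 219336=6.30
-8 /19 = -0.42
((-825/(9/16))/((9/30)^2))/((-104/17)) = 935000/351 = 2663.82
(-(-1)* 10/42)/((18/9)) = 5/42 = 0.12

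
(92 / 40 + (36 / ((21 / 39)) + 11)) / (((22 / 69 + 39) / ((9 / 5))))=3484431 / 949550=3.67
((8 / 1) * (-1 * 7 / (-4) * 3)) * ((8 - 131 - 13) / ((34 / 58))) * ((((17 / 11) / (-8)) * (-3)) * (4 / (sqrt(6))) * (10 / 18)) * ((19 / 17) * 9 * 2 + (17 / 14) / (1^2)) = -1472330 * sqrt(6) / 33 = -109286.58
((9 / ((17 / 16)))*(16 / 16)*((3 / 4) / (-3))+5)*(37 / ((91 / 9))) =2331 / 221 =10.55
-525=-525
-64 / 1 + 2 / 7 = -446 / 7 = -63.71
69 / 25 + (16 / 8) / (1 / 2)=169 / 25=6.76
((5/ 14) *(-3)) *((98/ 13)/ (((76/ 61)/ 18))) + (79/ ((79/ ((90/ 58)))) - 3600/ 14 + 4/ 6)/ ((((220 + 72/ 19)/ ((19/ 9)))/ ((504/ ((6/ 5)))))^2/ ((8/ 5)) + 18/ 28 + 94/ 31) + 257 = 90630841048662701/ 1264238297298678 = 71.69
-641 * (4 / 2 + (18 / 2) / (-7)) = -457.86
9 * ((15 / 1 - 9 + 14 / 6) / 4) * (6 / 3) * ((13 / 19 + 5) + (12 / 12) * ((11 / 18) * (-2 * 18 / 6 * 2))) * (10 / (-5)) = 2350 / 19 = 123.68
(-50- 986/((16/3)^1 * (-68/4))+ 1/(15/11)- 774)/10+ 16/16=-96287/1200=-80.24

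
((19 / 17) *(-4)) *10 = -760 / 17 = -44.71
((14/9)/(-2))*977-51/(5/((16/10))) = -174647/225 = -776.21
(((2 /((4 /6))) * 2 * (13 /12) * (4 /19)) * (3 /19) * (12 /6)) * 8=1248 /361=3.46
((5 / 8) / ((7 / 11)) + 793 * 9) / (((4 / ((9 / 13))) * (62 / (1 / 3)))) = 1199181 / 180544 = 6.64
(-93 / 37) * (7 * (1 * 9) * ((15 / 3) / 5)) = -5859 / 37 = -158.35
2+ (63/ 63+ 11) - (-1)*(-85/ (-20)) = 73/ 4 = 18.25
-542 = -542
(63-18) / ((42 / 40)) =300 / 7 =42.86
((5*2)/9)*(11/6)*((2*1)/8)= 55/108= 0.51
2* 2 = 4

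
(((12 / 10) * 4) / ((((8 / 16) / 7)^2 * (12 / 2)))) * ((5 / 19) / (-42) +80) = 12543.02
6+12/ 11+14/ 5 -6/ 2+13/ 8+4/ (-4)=3307/ 440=7.52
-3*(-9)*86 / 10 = 1161 / 5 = 232.20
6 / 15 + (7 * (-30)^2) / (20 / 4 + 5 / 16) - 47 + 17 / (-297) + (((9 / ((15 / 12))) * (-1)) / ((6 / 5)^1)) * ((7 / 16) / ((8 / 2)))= 1138.57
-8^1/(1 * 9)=-8/9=-0.89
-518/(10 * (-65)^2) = -259/21125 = -0.01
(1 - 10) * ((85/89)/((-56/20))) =3825/1246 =3.07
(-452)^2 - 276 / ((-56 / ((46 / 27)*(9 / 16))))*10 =11443669 / 56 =204351.23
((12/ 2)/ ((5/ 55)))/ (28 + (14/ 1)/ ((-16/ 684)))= -132/ 1141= -0.12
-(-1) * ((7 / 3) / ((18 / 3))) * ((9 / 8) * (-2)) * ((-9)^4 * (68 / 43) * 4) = -1561518 / 43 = -36314.37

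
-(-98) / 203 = 14 / 29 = 0.48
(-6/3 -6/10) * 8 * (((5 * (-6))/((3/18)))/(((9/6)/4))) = 9984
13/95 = 0.14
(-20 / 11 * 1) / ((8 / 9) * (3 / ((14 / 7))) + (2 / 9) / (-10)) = -900 / 649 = -1.39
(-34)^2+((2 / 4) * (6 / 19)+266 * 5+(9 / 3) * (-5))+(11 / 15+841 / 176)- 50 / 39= 1614150737 / 652080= 2475.39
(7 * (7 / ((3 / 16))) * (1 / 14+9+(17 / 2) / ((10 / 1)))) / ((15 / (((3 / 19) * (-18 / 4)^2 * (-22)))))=-5775462 / 475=-12158.87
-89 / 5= -17.80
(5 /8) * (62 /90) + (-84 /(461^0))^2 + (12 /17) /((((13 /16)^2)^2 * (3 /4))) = 246758882303 /34958664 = 7058.59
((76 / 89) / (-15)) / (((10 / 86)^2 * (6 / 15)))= -70262 / 6675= -10.53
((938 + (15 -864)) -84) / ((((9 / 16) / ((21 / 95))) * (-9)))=-112 / 513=-0.22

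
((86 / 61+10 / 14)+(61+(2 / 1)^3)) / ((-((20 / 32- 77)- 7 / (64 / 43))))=1943680 / 2215703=0.88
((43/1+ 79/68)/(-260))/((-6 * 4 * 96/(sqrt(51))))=77 * sqrt(51)/1044480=0.00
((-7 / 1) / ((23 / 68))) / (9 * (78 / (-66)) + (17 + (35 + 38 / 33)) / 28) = 19992 / 8441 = 2.37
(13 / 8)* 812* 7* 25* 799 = 368998175 / 2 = 184499087.50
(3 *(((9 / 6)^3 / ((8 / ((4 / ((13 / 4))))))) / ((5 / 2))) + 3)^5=23179525191351 / 37129300000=624.29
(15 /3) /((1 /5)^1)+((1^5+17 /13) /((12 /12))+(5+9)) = 537 /13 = 41.31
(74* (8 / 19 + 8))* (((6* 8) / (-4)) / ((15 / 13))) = -123136 / 19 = -6480.84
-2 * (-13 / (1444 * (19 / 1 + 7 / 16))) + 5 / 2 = 561563 / 224542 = 2.50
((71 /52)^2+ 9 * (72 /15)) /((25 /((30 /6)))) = 609269 /67600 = 9.01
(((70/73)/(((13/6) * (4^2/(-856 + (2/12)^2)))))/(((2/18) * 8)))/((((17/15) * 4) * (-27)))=5392625/24780288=0.22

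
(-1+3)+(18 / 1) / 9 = 4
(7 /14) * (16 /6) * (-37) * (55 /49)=-8140 /147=-55.37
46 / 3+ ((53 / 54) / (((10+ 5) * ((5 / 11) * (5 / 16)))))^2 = 1593659146 / 102515625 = 15.55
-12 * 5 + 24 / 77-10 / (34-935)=-4140226 / 69377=-59.68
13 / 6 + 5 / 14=2.52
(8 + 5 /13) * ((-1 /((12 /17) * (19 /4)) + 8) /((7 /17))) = 813467 /5187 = 156.83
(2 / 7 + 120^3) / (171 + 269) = 6048001 / 1540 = 3927.27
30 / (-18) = -5 / 3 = -1.67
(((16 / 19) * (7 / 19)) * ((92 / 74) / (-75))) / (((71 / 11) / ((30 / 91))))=-16192 / 61642555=-0.00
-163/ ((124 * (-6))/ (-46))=-3749/ 372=-10.08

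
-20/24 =-5/6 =-0.83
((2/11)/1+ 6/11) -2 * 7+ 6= -80/11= -7.27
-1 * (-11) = 11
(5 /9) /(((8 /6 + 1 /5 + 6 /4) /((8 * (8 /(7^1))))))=3200 /1911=1.67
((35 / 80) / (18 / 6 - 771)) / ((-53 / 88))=77 / 81408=0.00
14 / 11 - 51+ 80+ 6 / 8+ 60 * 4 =11925 / 44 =271.02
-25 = -25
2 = 2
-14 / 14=-1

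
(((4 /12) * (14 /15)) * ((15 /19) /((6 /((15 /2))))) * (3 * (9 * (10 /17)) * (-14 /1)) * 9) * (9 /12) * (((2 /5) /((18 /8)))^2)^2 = -100352 /218025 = -0.46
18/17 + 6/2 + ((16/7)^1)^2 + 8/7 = 8685/833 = 10.43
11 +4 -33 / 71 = 1032 / 71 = 14.54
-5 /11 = -0.45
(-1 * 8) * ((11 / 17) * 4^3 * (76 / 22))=-19456 / 17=-1144.47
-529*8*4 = -16928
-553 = -553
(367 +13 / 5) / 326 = 924 / 815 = 1.13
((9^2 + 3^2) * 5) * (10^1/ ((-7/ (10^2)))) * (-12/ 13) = 5400000/ 91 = 59340.66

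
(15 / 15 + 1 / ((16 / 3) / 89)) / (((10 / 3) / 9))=7641 / 160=47.76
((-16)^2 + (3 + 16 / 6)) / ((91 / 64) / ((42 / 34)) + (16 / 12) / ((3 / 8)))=150720 / 2711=55.60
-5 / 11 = -0.45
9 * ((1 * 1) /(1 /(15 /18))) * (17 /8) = 15.94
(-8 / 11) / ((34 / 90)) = -360 / 187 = -1.93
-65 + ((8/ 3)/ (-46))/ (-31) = -139031/ 2139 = -65.00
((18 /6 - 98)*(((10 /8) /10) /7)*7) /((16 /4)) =-95 /32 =-2.97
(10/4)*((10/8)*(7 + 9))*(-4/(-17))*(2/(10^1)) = 40/17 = 2.35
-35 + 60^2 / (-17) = -4195 / 17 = -246.76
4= 4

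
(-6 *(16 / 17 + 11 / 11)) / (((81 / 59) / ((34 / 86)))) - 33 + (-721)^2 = 201164398 / 387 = 519804.65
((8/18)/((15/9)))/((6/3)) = 2/15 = 0.13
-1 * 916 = -916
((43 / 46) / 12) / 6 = 43 / 3312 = 0.01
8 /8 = 1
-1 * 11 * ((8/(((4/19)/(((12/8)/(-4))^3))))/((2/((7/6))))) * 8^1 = 102.87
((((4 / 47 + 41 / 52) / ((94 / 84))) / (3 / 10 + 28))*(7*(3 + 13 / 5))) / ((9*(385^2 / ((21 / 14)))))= 5978 / 4916781155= 0.00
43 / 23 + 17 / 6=649 / 138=4.70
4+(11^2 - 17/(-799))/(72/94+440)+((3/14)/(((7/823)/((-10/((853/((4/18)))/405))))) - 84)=-106.31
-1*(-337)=337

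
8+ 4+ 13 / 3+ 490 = 1519 / 3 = 506.33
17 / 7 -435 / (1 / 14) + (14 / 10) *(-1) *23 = -214192 / 35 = -6119.77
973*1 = 973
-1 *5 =-5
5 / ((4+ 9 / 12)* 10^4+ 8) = 5 / 47508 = 0.00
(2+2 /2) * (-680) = -2040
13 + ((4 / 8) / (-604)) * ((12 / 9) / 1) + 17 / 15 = 64019 / 4530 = 14.13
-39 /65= -3 /5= -0.60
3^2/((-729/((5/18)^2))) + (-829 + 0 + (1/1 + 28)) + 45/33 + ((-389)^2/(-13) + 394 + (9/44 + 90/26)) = -22594376647/1876446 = -12041.05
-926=-926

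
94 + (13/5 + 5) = 508/5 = 101.60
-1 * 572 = -572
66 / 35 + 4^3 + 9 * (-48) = -12814 / 35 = -366.11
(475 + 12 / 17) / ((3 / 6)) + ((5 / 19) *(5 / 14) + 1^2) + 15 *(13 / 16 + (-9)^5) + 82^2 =-31764203193 / 36176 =-878046.31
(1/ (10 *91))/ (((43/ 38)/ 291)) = 5529/ 19565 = 0.28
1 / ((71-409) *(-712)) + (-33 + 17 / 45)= -353282963 / 10829520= -32.62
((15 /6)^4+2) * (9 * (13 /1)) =76869 /16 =4804.31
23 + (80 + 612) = 715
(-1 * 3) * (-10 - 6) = 48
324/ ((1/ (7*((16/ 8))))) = 4536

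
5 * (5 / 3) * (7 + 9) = 400 / 3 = 133.33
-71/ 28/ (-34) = 71/ 952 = 0.07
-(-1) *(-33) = -33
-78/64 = -39/32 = -1.22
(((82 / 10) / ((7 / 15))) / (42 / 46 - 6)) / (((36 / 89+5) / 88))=-7385576 / 131313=-56.24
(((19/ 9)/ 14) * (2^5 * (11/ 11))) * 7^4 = 104272/ 9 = 11585.78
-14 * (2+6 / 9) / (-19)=112 / 57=1.96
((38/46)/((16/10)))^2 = 9025/33856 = 0.27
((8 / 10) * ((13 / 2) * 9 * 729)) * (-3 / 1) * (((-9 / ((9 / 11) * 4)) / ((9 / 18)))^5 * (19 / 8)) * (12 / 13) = 180688109481 / 160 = 1129300684.26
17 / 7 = 2.43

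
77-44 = 33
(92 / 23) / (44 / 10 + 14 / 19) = 95 / 122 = 0.78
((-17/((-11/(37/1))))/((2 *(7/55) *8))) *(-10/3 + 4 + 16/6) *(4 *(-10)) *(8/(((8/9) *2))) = -235875/14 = -16848.21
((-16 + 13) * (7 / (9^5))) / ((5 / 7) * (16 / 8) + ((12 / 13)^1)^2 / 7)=-1183 / 5156946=-0.00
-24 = -24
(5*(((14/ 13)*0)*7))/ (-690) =0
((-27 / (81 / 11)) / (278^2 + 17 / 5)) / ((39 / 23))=-1265 / 45213129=-0.00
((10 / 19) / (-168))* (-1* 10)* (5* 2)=125 / 399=0.31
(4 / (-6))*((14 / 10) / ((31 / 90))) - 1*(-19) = 505 / 31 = 16.29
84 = 84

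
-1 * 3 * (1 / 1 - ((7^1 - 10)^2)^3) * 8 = 17472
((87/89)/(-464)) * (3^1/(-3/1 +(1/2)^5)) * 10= 36/1691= 0.02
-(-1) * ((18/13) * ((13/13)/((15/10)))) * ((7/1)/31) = 84/403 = 0.21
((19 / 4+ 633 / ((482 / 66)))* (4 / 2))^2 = 7767778225 / 232324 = 33435.11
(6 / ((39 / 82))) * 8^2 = 10496 / 13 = 807.38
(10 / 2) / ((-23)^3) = -5 / 12167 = -0.00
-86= -86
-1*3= -3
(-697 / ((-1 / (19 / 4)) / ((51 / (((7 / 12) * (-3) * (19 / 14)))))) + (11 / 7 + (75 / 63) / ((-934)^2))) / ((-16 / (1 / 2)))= 186053719853 / 83746176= 2221.64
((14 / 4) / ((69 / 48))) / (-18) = -28 / 207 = -0.14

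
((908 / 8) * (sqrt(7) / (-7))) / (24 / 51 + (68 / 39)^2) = -5869539 * sqrt(7) / 1270864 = -12.22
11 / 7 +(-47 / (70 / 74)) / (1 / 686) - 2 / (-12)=-7157359 / 210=-34082.66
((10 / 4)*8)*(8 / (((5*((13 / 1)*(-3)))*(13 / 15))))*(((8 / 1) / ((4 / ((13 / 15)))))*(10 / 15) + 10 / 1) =-16064 / 1521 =-10.56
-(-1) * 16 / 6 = 8 / 3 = 2.67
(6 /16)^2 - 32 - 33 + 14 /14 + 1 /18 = -36751 /576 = -63.80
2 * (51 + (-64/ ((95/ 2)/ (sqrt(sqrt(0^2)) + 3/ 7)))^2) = 45401862/ 442225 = 102.67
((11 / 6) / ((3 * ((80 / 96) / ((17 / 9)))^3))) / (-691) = -216172 / 20989125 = -0.01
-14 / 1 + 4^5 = 1010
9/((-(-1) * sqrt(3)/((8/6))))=4 * sqrt(3)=6.93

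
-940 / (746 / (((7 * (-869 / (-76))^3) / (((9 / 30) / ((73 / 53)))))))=-394019845236325 / 6508587408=-60538.46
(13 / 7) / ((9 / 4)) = 52 / 63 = 0.83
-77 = -77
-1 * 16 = -16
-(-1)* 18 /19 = 18 /19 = 0.95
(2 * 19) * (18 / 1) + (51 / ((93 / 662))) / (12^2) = 1532315 / 2232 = 686.52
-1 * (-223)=223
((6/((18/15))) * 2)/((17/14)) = 140/17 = 8.24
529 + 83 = 612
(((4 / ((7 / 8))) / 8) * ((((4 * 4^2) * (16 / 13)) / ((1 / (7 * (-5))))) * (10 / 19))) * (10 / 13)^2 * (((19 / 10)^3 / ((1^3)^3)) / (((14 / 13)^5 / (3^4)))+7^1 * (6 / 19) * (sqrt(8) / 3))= -3162706560 / 16807 -573440000 * sqrt(2) / 793117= -189200.44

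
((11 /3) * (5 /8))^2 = 3025 /576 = 5.25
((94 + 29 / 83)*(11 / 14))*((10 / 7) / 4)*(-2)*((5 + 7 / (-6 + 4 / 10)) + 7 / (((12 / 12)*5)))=-8872523 / 32536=-272.70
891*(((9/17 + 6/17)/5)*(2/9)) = 594/17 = 34.94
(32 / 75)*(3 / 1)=32 / 25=1.28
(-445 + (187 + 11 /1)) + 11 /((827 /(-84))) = -205193 /827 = -248.12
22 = 22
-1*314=-314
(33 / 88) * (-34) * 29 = -1479 / 4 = -369.75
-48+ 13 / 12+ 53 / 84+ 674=4394 / 7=627.71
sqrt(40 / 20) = sqrt(2) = 1.41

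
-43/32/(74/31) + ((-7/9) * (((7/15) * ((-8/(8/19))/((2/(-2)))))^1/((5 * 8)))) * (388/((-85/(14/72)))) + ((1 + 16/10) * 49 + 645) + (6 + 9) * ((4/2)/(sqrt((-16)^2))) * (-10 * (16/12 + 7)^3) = -12323997779371/1222776000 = -10078.70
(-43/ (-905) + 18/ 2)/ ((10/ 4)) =16376/ 4525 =3.62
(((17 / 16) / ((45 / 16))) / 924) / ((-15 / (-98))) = 119 / 44550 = 0.00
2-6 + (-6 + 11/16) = -149/16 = -9.31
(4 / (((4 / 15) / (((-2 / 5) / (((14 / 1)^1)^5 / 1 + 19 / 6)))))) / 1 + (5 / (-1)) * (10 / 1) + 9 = -132305519 / 3226963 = -41.00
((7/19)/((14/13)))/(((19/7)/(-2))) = -91/361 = -0.25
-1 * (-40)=40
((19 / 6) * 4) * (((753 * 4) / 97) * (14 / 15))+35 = 585053 / 1455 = 402.10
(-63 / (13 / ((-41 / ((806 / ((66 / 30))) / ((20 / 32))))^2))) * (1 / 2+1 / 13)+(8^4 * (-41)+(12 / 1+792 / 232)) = -68433496923880949 / 407534852608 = -167920.60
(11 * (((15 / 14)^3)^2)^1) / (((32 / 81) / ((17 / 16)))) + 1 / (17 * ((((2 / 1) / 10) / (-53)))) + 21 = 3287745810619 / 65537081344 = 50.17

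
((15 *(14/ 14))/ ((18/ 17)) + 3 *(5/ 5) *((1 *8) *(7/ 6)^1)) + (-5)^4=4003/ 6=667.17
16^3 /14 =2048 /7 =292.57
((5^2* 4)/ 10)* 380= 3800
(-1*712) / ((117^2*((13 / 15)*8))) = -0.01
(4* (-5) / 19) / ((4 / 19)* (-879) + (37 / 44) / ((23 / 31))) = 20240 / 3536399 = 0.01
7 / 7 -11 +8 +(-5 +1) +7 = 1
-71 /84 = -0.85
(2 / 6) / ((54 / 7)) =7 / 162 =0.04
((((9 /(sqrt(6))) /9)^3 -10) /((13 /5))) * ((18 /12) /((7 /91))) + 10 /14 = -520 /7 + 5 * sqrt(6) /24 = -73.78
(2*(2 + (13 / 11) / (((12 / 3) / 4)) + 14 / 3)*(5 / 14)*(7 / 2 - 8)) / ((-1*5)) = 5.05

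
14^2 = 196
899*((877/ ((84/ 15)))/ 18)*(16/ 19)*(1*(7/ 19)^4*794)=2147206966660/ 22284891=96352.59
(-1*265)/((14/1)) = -265/14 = -18.93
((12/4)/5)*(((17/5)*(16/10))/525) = 0.01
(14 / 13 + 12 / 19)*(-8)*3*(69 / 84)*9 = -524124 / 1729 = -303.14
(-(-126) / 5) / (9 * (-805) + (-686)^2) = 18 / 330965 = 0.00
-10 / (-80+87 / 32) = 320 / 2473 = 0.13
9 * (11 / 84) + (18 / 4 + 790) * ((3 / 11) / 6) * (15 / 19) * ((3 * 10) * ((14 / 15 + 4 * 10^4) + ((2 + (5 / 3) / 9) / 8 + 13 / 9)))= 218429755319 / 6384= 34215187.24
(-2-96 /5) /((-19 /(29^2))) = 89146 /95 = 938.38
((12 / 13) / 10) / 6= 1 / 65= 0.02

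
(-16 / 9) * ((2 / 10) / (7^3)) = -0.00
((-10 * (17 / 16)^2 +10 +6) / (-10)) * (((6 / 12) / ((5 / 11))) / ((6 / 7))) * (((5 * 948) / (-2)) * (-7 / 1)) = -25676343 / 2560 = -10029.82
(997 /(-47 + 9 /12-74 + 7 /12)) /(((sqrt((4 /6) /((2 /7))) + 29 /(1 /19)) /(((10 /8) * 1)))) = -24720615 /1307903056 + 14955 * sqrt(21) /1307903056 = -0.02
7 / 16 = 0.44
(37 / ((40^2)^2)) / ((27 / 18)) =37 / 3840000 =0.00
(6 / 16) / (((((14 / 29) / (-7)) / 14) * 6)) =-203 / 16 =-12.69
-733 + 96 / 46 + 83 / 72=-1208483 / 1656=-729.76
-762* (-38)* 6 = 173736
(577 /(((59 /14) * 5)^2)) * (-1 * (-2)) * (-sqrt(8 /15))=-452368 * sqrt(30) /1305375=-1.90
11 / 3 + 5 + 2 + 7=17.67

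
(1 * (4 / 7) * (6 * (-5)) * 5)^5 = -77760000000000 / 16807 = -4626643660.38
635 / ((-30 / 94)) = -5969 / 3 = -1989.67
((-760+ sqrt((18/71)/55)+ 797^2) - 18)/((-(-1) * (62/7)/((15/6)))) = 21 * sqrt(7810)/96844+ 22205085/124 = 179073.29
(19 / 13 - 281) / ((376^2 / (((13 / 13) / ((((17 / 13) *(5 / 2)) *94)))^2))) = -23621 / 1128182247200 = -0.00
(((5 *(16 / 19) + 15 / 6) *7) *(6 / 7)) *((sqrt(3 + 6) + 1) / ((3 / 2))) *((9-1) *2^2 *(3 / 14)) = 97920 / 133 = 736.24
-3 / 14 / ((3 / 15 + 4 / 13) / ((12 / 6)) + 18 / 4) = -0.05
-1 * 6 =-6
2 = 2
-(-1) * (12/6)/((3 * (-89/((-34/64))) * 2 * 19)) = 17/162336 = 0.00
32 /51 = 0.63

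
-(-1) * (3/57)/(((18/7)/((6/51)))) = 7/2907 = 0.00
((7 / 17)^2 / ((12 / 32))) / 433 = 392 / 375411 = 0.00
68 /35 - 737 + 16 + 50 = -23417 /35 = -669.06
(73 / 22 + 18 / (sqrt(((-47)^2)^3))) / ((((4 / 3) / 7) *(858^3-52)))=31833795 / 1154165449662368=0.00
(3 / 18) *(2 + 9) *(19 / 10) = 209 / 60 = 3.48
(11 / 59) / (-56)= -11 / 3304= -0.00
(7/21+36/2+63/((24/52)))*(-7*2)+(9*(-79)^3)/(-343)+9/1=11090785/1029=10778.22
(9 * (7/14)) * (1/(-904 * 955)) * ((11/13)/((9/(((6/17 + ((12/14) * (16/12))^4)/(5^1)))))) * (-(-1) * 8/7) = -462209/2004168782525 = -0.00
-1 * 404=-404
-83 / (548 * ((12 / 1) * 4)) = -83 / 26304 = -0.00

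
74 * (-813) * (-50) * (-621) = -1868030100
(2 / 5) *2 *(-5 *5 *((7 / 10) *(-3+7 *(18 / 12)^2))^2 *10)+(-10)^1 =-15941.12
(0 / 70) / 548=0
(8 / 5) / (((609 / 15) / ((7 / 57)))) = 8 / 1653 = 0.00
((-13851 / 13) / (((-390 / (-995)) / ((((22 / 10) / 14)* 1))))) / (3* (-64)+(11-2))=3368871 / 1443260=2.33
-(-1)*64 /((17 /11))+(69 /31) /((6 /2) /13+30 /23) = 203293 /4743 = 42.86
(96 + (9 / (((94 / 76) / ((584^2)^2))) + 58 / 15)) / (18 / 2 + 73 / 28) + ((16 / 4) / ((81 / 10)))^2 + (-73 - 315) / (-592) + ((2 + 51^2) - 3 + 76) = 5408007675610201990183 / 74162263500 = 72921286654.23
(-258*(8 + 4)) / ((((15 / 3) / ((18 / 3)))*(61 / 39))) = -724464 / 305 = -2375.29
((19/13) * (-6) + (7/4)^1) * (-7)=2555/52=49.13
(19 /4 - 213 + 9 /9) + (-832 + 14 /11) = -45671 /44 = -1037.98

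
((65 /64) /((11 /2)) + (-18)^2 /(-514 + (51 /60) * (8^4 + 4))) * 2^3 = 307163 /130724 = 2.35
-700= -700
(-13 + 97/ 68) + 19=505/ 68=7.43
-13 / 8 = -1.62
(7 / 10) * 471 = 3297 / 10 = 329.70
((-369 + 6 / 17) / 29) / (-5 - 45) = 6267 / 24650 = 0.25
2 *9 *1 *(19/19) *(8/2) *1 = 72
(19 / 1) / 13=19 / 13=1.46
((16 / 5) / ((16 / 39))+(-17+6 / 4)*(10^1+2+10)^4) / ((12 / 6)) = -18154801 / 10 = -1815480.10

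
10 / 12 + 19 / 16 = 97 / 48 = 2.02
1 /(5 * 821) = 0.00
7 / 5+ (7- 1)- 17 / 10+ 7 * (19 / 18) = 589 / 45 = 13.09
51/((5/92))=4692/5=938.40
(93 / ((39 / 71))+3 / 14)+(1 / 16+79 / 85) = 21102799 / 123760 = 170.51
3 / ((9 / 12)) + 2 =6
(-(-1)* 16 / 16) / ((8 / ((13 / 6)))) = 13 / 48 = 0.27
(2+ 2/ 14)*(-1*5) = -75/ 7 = -10.71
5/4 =1.25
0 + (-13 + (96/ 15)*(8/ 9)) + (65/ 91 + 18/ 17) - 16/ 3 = -58216/ 5355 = -10.87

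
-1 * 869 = -869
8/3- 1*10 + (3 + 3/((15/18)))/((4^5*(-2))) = -225379/30720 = -7.34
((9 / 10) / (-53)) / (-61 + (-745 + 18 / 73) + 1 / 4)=1314 / 62329855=0.00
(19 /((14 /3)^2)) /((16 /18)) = 1539 /1568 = 0.98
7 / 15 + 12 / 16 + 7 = 493 / 60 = 8.22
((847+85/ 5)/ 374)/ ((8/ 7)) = 378/ 187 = 2.02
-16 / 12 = -4 / 3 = -1.33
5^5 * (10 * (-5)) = -156250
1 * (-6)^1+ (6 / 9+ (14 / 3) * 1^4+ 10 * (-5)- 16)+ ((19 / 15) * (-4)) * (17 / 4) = -441 / 5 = -88.20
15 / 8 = 1.88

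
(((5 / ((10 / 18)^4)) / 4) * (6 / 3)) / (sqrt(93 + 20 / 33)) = 6561 * sqrt(101937) / 772250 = 2.71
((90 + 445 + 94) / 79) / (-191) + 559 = 8434122 / 15089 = 558.96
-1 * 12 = -12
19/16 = 1.19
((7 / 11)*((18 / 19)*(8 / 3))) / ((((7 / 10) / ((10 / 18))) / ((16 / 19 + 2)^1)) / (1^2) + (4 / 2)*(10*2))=100800 / 2535797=0.04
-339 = -339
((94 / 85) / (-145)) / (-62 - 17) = 94 / 973675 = 0.00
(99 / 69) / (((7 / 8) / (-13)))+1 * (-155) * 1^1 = -28387 / 161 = -176.32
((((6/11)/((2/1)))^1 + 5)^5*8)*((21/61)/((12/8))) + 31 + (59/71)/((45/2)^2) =10612970390570371/1412461559025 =7513.81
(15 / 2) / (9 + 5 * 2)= 15 / 38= 0.39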